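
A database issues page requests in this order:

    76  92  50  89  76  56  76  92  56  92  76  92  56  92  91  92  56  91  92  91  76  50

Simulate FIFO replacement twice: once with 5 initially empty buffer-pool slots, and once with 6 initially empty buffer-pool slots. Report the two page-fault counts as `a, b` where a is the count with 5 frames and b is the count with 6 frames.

7, 6

5 frames: F F F F . F . . . . . . . . F . . . . . F . → 7 faults.
6 frames: F F F F . F . . . . . . . . F . . . . . . . → 6 faults.
6 < 7: adding a frame reduced faults, as is typical.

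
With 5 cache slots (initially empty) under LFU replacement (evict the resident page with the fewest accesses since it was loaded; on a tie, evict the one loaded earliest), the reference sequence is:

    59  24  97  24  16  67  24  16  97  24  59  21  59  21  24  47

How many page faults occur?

59 -> miss, frames (59)
24 -> miss, frames (59 24)
97 -> miss, frames (59 24 97)
24 -> hit
16 -> miss, frames (59 24 97 16)
67 -> miss, frames (59 24 97 16 67)
24 -> hit
16 -> hit
97 -> hit
24 -> hit
59 -> hit
21 -> miss, evict 67, frames (59 24 97 16 21)
59 -> hit
21 -> hit
24 -> hit
47 -> miss, evict 97, frames (59 24 16 21 47)
Page faults: 7.

7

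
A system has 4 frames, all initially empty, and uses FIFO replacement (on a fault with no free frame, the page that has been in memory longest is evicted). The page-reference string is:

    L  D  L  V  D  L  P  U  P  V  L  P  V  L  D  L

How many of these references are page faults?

L → fault, frames (L)
D → fault, frames (L D)
L → hit
V → fault, frames (L D V)
D → hit
L → hit
P → fault, frames (L D V P)
U → fault, evict L, frames (D V P U)
P → hit
V → hit
L → fault, evict D, frames (V P U L)
P → hit
V → hit
L → hit
D → fault, evict V, frames (P U L D)
L → hit
Page faults: 7.

7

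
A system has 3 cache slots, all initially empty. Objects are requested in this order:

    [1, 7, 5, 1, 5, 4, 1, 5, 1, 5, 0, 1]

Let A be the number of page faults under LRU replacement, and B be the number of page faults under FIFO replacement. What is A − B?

-1

Under LRU: F F F . . F . . . . F . → 5 faults.
Under FIFO: F F F . . F F . . . F . → 6 faults.
A − B = 5 − 6 = -1.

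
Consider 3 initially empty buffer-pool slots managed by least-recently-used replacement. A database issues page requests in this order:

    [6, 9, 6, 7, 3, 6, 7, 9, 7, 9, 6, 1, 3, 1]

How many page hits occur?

6 -> fault, frames [6]
9 -> fault, frames [6, 9]
6 -> hit
7 -> fault, frames [9, 6, 7]
3 -> fault, evict 9, frames [6, 7, 3]
6 -> hit
7 -> hit
9 -> fault, evict 3, frames [6, 7, 9]
7 -> hit
9 -> hit
6 -> hit
1 -> fault, evict 7, frames [9, 6, 1]
3 -> fault, evict 9, frames [6, 1, 3]
1 -> hit
Hits: 7.

7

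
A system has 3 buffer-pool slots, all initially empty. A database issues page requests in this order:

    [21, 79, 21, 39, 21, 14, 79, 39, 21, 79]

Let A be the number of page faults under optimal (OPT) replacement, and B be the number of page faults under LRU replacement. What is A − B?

-2

Under OPT: F F . F . F . . F . → 5 faults.
Under LRU: F F . F . F F F F . → 7 faults.
A − B = 5 − 7 = -2.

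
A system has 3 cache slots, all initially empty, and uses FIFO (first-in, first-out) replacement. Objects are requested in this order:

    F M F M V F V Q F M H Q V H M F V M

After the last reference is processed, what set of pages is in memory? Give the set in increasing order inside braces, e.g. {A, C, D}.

F → miss, frames (F)
M → miss, frames (F M)
F → hit
M → hit
V → miss, frames (F M V)
F → hit
V → hit
Q → miss, evict F, frames (M V Q)
F → miss, evict M, frames (V Q F)
M → miss, evict V, frames (Q F M)
H → miss, evict Q, frames (F M H)
Q → miss, evict F, frames (M H Q)
V → miss, evict M, frames (H Q V)
H → hit
M → miss, evict H, frames (Q V M)
F → miss, evict Q, frames (V M F)
V → hit
M → hit

{F, M, V}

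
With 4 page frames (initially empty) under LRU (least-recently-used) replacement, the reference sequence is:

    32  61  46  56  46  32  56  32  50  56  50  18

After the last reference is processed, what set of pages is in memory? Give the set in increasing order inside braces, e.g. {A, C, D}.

32 -> miss, frames {32}
61 -> miss, frames {32,61}
46 -> miss, frames {32,61,46}
56 -> miss, frames {32,61,46,56}
46 -> hit
32 -> hit
56 -> hit
32 -> hit
50 -> miss, evict 61, frames {46,56,32,50}
56 -> hit
50 -> hit
18 -> miss, evict 46, frames {32,56,50,18}

{18, 32, 50, 56}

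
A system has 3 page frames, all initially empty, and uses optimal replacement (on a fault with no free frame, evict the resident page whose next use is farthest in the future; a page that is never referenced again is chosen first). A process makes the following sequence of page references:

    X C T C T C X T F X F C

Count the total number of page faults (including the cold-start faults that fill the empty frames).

4

X -> fault, frames {X}
C -> fault, frames {X,C}
T -> fault, frames {X,C,T}
C -> hit
T -> hit
C -> hit
X -> hit
T -> hit
F -> fault, evict T, frames {X,C,F}
X -> hit
F -> hit
C -> hit
Page faults: 4.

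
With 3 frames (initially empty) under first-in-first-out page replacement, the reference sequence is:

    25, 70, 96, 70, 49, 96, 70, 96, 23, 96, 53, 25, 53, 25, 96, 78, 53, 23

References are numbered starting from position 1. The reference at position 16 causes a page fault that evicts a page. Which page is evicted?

pos 1: 25: fault, frames [25]
pos 2: 70: fault, frames [25, 70]
pos 3: 96: fault, frames [25, 70, 96]
pos 4: 70: hit
pos 5: 49: fault, evict 25, frames [70, 96, 49]
pos 6: 96: hit
pos 7: 70: hit
pos 8: 96: hit
pos 9: 23: fault, evict 70, frames [96, 49, 23]
pos 10: 96: hit
pos 11: 53: fault, evict 96, frames [49, 23, 53]
pos 12: 25: fault, evict 49, frames [23, 53, 25]
pos 13: 53: hit
pos 14: 25: hit
pos 15: 96: fault, evict 23, frames [53, 25, 96]
pos 16: 78: fault, evict 53, frames [25, 96, 78]
At position 16, page 53 is evicted.

53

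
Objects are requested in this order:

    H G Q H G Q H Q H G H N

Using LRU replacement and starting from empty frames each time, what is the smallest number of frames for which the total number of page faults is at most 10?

f=1: 12 faults
f=2: 9 faults
f=3: 4 faults
f=4: 4 faults
Smallest f with faults ≤ 10 is 2.

2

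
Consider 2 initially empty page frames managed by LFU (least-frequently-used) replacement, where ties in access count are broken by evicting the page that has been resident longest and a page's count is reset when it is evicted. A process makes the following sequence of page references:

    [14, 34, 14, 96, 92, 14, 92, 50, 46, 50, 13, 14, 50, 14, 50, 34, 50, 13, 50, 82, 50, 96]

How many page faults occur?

16

14 → miss, frames (14)
34 → miss, frames (14 34)
14 → hit
96 → miss, evict 34, frames (14 96)
92 → miss, evict 96, frames (14 92)
14 → hit
92 → hit
50 → miss, evict 92, frames (14 50)
46 → miss, evict 50, frames (14 46)
50 → miss, evict 46, frames (14 50)
13 → miss, evict 50, frames (14 13)
14 → hit
50 → miss, evict 13, frames (14 50)
14 → hit
50 → hit
34 → miss, evict 50, frames (14 34)
50 → miss, evict 34, frames (14 50)
13 → miss, evict 50, frames (14 13)
50 → miss, evict 13, frames (14 50)
82 → miss, evict 50, frames (14 82)
50 → miss, evict 82, frames (14 50)
96 → miss, evict 50, frames (14 96)
Page faults: 16.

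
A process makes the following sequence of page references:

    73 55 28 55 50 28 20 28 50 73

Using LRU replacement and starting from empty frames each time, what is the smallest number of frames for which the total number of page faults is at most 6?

3

f=1: 10 faults
f=2: 8 faults
f=3: 6 faults
f=4: 6 faults
f=5: 5 faults
Smallest f with faults ≤ 6 is 3.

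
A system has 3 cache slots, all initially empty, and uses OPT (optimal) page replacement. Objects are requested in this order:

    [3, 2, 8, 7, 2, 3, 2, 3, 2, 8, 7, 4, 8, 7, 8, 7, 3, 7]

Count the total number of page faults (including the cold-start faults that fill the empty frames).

7

3: miss, frames {3}
2: miss, frames {3,2}
8: miss, frames {3,2,8}
7: miss, evict 8, frames {3,2,7}
2: hit
3: hit
2: hit
3: hit
2: hit
8: miss, evict 2, frames {3,7,8}
7: hit
4: miss, evict 3, frames {7,8,4}
8: hit
7: hit
8: hit
7: hit
3: miss, evict 4, frames {7,8,3}
7: hit
Page faults: 7.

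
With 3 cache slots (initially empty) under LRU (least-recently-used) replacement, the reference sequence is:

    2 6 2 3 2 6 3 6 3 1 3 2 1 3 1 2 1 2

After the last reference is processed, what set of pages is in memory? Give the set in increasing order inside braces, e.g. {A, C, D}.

2 → miss, frames (2)
6 → miss, frames (2 6)
2 → hit
3 → miss, frames (6 2 3)
2 → hit
6 → hit
3 → hit
6 → hit
3 → hit
1 → miss, evict 2, frames (6 3 1)
3 → hit
2 → miss, evict 6, frames (1 3 2)
1 → hit
3 → hit
1 → hit
2 → hit
1 → hit
2 → hit

{1, 2, 3}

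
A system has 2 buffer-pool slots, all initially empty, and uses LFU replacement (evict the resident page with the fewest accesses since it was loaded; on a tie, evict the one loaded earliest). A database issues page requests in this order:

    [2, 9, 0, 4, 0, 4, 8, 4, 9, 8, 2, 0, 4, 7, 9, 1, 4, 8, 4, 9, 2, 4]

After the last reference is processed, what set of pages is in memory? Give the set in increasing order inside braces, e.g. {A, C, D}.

2 -> fault, frames [2]
9 -> fault, frames [2, 9]
0 -> fault, evict 2, frames [9, 0]
4 -> fault, evict 9, frames [0, 4]
0 -> hit
4 -> hit
8 -> fault, evict 0, frames [4, 8]
4 -> hit
9 -> fault, evict 8, frames [4, 9]
8 -> fault, evict 9, frames [4, 8]
2 -> fault, evict 8, frames [4, 2]
0 -> fault, evict 2, frames [4, 0]
4 -> hit
7 -> fault, evict 0, frames [4, 7]
9 -> fault, evict 7, frames [4, 9]
1 -> fault, evict 9, frames [4, 1]
4 -> hit
8 -> fault, evict 1, frames [4, 8]
4 -> hit
9 -> fault, evict 8, frames [4, 9]
2 -> fault, evict 9, frames [4, 2]
4 -> hit

{2, 4}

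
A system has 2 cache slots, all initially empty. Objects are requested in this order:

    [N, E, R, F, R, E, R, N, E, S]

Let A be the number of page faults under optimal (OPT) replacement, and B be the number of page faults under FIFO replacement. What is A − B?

Under OPT: F F F F . F . F . F → 7 faults.
Under FIFO: F F F F . F F F F F → 9 faults.
A − B = 7 − 9 = -2.

-2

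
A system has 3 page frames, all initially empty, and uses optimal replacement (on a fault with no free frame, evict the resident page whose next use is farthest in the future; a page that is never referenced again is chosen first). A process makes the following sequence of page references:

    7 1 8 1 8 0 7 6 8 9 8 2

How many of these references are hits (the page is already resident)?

5

7 → fault, frames (7)
1 → fault, frames (7 1)
8 → fault, frames (7 1 8)
1 → hit
8 → hit
0 → fault, evict 1, frames (7 8 0)
7 → hit
6 → fault, evict 0, frames (7 8 6)
8 → hit
9 → fault, evict 6, frames (7 8 9)
8 → hit
2 → fault, evict 9, frames (7 8 2)
Hits: 5.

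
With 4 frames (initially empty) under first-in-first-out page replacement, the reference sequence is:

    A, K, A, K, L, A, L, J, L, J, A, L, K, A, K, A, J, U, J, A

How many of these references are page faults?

6

A -> fault, frames (A)
K -> fault, frames (A K)
A -> hit
K -> hit
L -> fault, frames (A K L)
A -> hit
L -> hit
J -> fault, frames (A K L J)
L -> hit
J -> hit
A -> hit
L -> hit
K -> hit
A -> hit
K -> hit
A -> hit
J -> hit
U -> fault, evict A, frames (K L J U)
J -> hit
A -> fault, evict K, frames (L J U A)
Page faults: 6.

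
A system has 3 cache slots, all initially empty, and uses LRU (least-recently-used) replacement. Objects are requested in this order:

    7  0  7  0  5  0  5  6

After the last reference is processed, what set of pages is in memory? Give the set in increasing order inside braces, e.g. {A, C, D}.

{0, 5, 6}

7: miss, frames {7}
0: miss, frames {7,0}
7: hit
0: hit
5: miss, frames {7,0,5}
0: hit
5: hit
6: miss, evict 7, frames {0,5,6}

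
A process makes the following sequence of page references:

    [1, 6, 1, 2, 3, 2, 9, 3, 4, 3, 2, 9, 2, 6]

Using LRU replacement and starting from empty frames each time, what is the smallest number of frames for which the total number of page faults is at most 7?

f=1: 14 faults
f=2: 10 faults
f=3: 9 faults
f=4: 7 faults
f=5: 7 faults
f=6: 6 faults
Smallest f with faults ≤ 7 is 4.

4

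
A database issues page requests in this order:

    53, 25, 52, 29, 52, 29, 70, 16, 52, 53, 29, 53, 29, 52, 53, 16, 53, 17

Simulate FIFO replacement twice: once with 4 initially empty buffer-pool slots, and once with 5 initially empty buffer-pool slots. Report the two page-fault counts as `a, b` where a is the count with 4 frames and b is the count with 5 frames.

4 frames: F F F F . . F F . F . . . F . . . F → 9 faults.
5 frames: F F F F . . F F . F . . . . . . . F → 8 faults.
8 < 9: adding a frame reduced faults, as is typical.

9, 8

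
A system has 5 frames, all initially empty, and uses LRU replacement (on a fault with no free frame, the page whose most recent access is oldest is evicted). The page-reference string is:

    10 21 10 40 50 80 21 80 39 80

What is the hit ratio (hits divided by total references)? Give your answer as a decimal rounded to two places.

0.40

10 → fault, frames (10)
21 → fault, frames (10 21)
10 → hit
40 → fault, frames (21 10 40)
50 → fault, frames (21 10 40 50)
80 → fault, frames (21 10 40 50 80)
21 → hit
80 → hit
39 → fault, evict 10, frames (40 50 21 80 39)
80 → hit
Hits: 4 of 10 references → 4/10 = 0.4000.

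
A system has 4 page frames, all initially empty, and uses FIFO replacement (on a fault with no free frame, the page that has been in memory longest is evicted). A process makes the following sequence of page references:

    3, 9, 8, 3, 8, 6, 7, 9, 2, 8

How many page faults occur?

6

3 → fault, frames (3)
9 → fault, frames (3 9)
8 → fault, frames (3 9 8)
3 → hit
8 → hit
6 → fault, frames (3 9 8 6)
7 → fault, evict 3, frames (9 8 6 7)
9 → hit
2 → fault, evict 9, frames (8 6 7 2)
8 → hit
Page faults: 6.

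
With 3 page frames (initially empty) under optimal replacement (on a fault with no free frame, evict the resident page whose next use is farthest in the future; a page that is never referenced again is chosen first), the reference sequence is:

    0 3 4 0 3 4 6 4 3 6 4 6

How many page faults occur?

0 → miss, frames {0}
3 → miss, frames {0,3}
4 → miss, frames {0,3,4}
0 → hit
3 → hit
4 → hit
6 → miss, evict 0, frames {3,4,6}
4 → hit
3 → hit
6 → hit
4 → hit
6 → hit
Page faults: 4.

4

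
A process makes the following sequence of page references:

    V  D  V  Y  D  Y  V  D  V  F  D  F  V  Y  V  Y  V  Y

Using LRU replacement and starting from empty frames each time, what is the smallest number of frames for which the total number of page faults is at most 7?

3

f=1: 18 faults
f=2: 10 faults
f=3: 5 faults
f=4: 4 faults
Smallest f with faults ≤ 7 is 3.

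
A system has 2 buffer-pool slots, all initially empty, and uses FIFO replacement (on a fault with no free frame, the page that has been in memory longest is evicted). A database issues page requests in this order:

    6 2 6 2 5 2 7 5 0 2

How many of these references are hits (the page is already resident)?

4

6 -> miss, frames (6)
2 -> miss, frames (6 2)
6 -> hit
2 -> hit
5 -> miss, evict 6, frames (2 5)
2 -> hit
7 -> miss, evict 2, frames (5 7)
5 -> hit
0 -> miss, evict 5, frames (7 0)
2 -> miss, evict 7, frames (0 2)
Hits: 4.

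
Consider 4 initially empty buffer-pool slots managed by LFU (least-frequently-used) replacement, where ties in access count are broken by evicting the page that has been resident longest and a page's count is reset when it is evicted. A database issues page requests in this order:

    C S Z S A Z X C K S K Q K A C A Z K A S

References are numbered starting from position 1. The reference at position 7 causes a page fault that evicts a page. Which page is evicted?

pos 1: C -> miss, frames (C)
pos 2: S -> miss, frames (C S)
pos 3: Z -> miss, frames (C S Z)
pos 4: S -> hit
pos 5: A -> miss, frames (C S Z A)
pos 6: Z -> hit
pos 7: X -> miss, evict C, frames (S Z A X)
At position 7, page C is evicted.

C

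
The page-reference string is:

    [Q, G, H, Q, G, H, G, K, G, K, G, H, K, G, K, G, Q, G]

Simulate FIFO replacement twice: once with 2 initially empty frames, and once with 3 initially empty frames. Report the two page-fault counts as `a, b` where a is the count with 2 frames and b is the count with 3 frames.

2 frames: F F F F F F . F F . . F F F . . F . → 12 faults.
3 frames: F F F . . . . F . . . . . . . . F F → 6 faults.
6 < 12: adding a frame reduced faults, as is typical.

12, 6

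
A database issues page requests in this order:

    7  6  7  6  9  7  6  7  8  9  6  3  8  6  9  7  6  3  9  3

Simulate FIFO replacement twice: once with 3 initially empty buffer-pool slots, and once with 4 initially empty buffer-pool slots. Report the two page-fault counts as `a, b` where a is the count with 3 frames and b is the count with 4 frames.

9, 8

3 frames: F F . . F . . . F . . F . F F F . F . . → 9 faults.
4 frames: F F . . F . . . F . . F . . . F F . F . → 8 faults.
8 < 9: adding a frame reduced faults, as is typical.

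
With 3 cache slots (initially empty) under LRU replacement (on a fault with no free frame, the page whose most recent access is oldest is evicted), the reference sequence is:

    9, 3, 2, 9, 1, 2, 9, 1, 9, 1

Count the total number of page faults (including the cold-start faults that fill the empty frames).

9 → miss, frames {9}
3 → miss, frames {9,3}
2 → miss, frames {9,3,2}
9 → hit
1 → miss, evict 3, frames {2,9,1}
2 → hit
9 → hit
1 → hit
9 → hit
1 → hit
Page faults: 4.

4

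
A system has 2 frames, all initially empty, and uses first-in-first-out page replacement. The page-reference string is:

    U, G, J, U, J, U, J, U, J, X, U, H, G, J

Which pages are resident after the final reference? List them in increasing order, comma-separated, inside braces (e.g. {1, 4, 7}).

U -> fault, frames {U}
G -> fault, frames {U,G}
J -> fault, evict U, frames {G,J}
U -> fault, evict G, frames {J,U}
J -> hit
U -> hit
J -> hit
U -> hit
J -> hit
X -> fault, evict J, frames {U,X}
U -> hit
H -> fault, evict U, frames {X,H}
G -> fault, evict X, frames {H,G}
J -> fault, evict H, frames {G,J}

{G, J}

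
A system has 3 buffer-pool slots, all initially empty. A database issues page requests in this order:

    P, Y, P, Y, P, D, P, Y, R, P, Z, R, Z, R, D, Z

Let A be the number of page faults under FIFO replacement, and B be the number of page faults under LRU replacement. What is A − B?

Under FIFO: F F . . . F . . F F F . . . F . → 7 faults.
Under LRU: F F . . . F . . F . F . . . F . → 6 faults.
A − B = 7 − 6 = 1.

1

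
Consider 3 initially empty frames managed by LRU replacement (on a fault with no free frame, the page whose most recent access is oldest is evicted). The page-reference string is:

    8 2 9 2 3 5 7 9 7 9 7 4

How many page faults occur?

8

8: fault, frames [8]
2: fault, frames [8, 2]
9: fault, frames [8, 2, 9]
2: hit
3: fault, evict 8, frames [9, 2, 3]
5: fault, evict 9, frames [2, 3, 5]
7: fault, evict 2, frames [3, 5, 7]
9: fault, evict 3, frames [5, 7, 9]
7: hit
9: hit
7: hit
4: fault, evict 5, frames [9, 7, 4]
Page faults: 8.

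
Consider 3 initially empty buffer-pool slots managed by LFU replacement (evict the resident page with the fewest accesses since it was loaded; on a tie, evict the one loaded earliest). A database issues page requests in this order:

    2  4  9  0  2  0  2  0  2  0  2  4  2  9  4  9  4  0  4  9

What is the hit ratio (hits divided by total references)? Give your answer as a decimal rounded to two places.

2 -> miss, frames (2)
4 -> miss, frames (2 4)
9 -> miss, frames (2 4 9)
0 -> miss, evict 2, frames (4 9 0)
2 -> miss, evict 4, frames (9 0 2)
0 -> hit
2 -> hit
0 -> hit
2 -> hit
0 -> hit
2 -> hit
4 -> miss, evict 9, frames (0 2 4)
2 -> hit
9 -> miss, evict 4, frames (0 2 9)
4 -> miss, evict 9, frames (0 2 4)
9 -> miss, evict 4, frames (0 2 9)
4 -> miss, evict 9, frames (0 2 4)
0 -> hit
4 -> hit
9 -> miss, evict 4, frames (0 2 9)
Hits: 9 of 20 references → 9/20 = 0.4500.

0.45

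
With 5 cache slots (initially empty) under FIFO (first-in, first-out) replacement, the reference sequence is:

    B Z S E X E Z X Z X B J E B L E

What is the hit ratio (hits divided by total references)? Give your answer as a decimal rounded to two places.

B -> fault, frames {B}
Z -> fault, frames {B,Z}
S -> fault, frames {B,Z,S}
E -> fault, frames {B,Z,S,E}
X -> fault, frames {B,Z,S,E,X}
E -> hit
Z -> hit
X -> hit
Z -> hit
X -> hit
B -> hit
J -> fault, evict B, frames {Z,S,E,X,J}
E -> hit
B -> fault, evict Z, frames {S,E,X,J,B}
L -> fault, evict S, frames {E,X,J,B,L}
E -> hit
Hits: 8 of 16 references → 8/16 = 0.5000.

0.50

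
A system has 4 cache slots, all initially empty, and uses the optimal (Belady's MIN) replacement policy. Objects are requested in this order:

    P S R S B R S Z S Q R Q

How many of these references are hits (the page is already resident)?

P: fault, frames {P}
S: fault, frames {P,S}
R: fault, frames {P,S,R}
S: hit
B: fault, frames {P,S,R,B}
R: hit
S: hit
Z: fault, evict B, frames {P,S,R,Z}
S: hit
Q: fault, evict Z, frames {P,S,R,Q}
R: hit
Q: hit
Hits: 6.

6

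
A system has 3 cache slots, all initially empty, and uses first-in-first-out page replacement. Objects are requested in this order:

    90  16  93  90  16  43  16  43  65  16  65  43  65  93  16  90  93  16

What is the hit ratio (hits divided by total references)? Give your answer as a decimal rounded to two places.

0.56

90 -> miss, frames {90}
16 -> miss, frames {90,16}
93 -> miss, frames {90,16,93}
90 -> hit
16 -> hit
43 -> miss, evict 90, frames {16,93,43}
16 -> hit
43 -> hit
65 -> miss, evict 16, frames {93,43,65}
16 -> miss, evict 93, frames {43,65,16}
65 -> hit
43 -> hit
65 -> hit
93 -> miss, evict 43, frames {65,16,93}
16 -> hit
90 -> miss, evict 65, frames {16,93,90}
93 -> hit
16 -> hit
Hits: 10 of 18 references → 10/18 = 0.5556.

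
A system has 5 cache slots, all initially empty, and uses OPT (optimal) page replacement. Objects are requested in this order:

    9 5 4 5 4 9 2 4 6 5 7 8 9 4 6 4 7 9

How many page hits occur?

11

9: miss, frames (9)
5: miss, frames (9 5)
4: miss, frames (9 5 4)
5: hit
4: hit
9: hit
2: miss, frames (9 5 4 2)
4: hit
6: miss, frames (9 5 4 2 6)
5: hit
7: miss, evict 2, frames (9 5 4 6 7)
8: miss, evict 5, frames (9 4 6 7 8)
9: hit
4: hit
6: hit
4: hit
7: hit
9: hit
Hits: 11.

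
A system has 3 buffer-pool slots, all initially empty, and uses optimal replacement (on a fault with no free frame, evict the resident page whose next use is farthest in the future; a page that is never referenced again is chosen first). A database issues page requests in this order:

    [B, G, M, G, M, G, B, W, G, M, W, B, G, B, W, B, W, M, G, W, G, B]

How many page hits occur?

B -> miss, frames (B)
G -> miss, frames (B G)
M -> miss, frames (B G M)
G -> hit
M -> hit
G -> hit
B -> hit
W -> miss, evict B, frames (G M W)
G -> hit
M -> hit
W -> hit
B -> miss, evict M, frames (G W B)
G -> hit
B -> hit
W -> hit
B -> hit
W -> hit
M -> miss, evict B, frames (G W M)
G -> hit
W -> hit
G -> hit
B -> miss, evict M, frames (G W B)
Hits: 15.

15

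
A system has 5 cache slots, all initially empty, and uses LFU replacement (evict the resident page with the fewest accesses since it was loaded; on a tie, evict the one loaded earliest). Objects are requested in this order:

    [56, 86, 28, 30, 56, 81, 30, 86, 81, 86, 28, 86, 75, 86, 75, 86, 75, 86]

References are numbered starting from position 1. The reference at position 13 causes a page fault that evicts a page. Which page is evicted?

pos 1: 56 -> fault, frames {56}
pos 2: 86 -> fault, frames {56,86}
pos 3: 28 -> fault, frames {56,86,28}
pos 4: 30 -> fault, frames {56,86,28,30}
pos 5: 56 -> hit
pos 6: 81 -> fault, frames {56,86,28,30,81}
pos 7: 30 -> hit
pos 8: 86 -> hit
pos 9: 81 -> hit
pos 10: 86 -> hit
pos 11: 28 -> hit
pos 12: 86 -> hit
pos 13: 75 -> fault, evict 56, frames {86,28,30,81,75}
At position 13, page 56 is evicted.

56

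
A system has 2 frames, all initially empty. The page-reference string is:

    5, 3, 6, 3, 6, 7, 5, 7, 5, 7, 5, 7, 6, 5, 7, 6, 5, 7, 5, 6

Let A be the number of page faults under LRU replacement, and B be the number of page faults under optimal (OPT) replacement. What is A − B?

3

Under LRU: F F F . . F F . . . . . F F F F F F . F → 12 faults.
Under OPT: F F F . . F F . . . . . F . F . F . . F → 9 faults.
A − B = 12 − 9 = 3.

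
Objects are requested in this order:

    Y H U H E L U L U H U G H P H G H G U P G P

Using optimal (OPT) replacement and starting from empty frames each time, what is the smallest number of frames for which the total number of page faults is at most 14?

2

f=1: 22 faults
f=2: 11 faults
f=3: 8 faults
f=4: 7 faults
f=5: 7 faults
f=6: 7 faults
f=7: 7 faults
Smallest f with faults ≤ 14 is 2.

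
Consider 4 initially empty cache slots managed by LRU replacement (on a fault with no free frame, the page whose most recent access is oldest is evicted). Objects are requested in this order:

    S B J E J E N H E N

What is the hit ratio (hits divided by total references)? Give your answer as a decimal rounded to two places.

0.40

S -> miss, frames [S]
B -> miss, frames [S, B]
J -> miss, frames [S, B, J]
E -> miss, frames [S, B, J, E]
J -> hit
E -> hit
N -> miss, evict S, frames [B, J, E, N]
H -> miss, evict B, frames [J, E, N, H]
E -> hit
N -> hit
Hits: 4 of 10 references → 4/10 = 0.4000.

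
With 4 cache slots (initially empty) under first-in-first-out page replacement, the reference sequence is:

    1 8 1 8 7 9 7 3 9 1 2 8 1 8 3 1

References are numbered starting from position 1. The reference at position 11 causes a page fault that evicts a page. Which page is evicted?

7

pos 1: 1: miss, frames (1)
pos 2: 8: miss, frames (1 8)
pos 3: 1: hit
pos 4: 8: hit
pos 5: 7: miss, frames (1 8 7)
pos 6: 9: miss, frames (1 8 7 9)
pos 7: 7: hit
pos 8: 3: miss, evict 1, frames (8 7 9 3)
pos 9: 9: hit
pos 10: 1: miss, evict 8, frames (7 9 3 1)
pos 11: 2: miss, evict 7, frames (9 3 1 2)
At position 11, page 7 is evicted.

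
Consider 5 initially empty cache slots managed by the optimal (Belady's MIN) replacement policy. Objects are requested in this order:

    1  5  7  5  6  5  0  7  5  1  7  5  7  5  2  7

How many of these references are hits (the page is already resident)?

10

1: miss, frames {1}
5: miss, frames {1,5}
7: miss, frames {1,5,7}
5: hit
6: miss, frames {1,5,7,6}
5: hit
0: miss, frames {1,5,7,6,0}
7: hit
5: hit
1: hit
7: hit
5: hit
7: hit
5: hit
2: miss, evict 0, frames {1,5,7,6,2}
7: hit
Hits: 10.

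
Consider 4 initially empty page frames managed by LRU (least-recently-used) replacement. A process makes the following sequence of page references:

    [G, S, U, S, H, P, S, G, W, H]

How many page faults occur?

8

G: miss, frames {G}
S: miss, frames {G,S}
U: miss, frames {G,S,U}
S: hit
H: miss, frames {G,U,S,H}
P: miss, evict G, frames {U,S,H,P}
S: hit
G: miss, evict U, frames {H,P,S,G}
W: miss, evict H, frames {P,S,G,W}
H: miss, evict P, frames {S,G,W,H}
Page faults: 8.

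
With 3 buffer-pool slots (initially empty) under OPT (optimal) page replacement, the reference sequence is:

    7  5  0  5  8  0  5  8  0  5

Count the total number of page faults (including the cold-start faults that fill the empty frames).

4

7 → miss, frames [7]
5 → miss, frames [7, 5]
0 → miss, frames [7, 5, 0]
5 → hit
8 → miss, evict 7, frames [5, 0, 8]
0 → hit
5 → hit
8 → hit
0 → hit
5 → hit
Page faults: 4.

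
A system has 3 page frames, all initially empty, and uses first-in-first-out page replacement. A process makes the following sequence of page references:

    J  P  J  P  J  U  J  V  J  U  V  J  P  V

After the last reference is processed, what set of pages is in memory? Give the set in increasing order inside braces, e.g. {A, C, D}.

J -> miss, frames {J}
P -> miss, frames {J,P}
J -> hit
P -> hit
J -> hit
U -> miss, frames {J,P,U}
J -> hit
V -> miss, evict J, frames {P,U,V}
J -> miss, evict P, frames {U,V,J}
U -> hit
V -> hit
J -> hit
P -> miss, evict U, frames {V,J,P}
V -> hit

{J, P, V}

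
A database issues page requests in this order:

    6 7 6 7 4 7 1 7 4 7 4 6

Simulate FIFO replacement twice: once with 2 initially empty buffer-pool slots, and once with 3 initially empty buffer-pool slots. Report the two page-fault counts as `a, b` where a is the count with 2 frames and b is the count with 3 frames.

7, 5

2 frames: F F . . F . F F F . . F → 7 faults.
3 frames: F F . . F . F . . . . F → 5 faults.
5 < 7: adding a frame reduced faults, as is typical.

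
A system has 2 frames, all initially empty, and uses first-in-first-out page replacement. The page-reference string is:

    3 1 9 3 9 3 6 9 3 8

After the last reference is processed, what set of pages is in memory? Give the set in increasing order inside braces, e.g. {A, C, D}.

{3, 8}

3: fault, frames (3)
1: fault, frames (3 1)
9: fault, evict 3, frames (1 9)
3: fault, evict 1, frames (9 3)
9: hit
3: hit
6: fault, evict 9, frames (3 6)
9: fault, evict 3, frames (6 9)
3: fault, evict 6, frames (9 3)
8: fault, evict 9, frames (3 8)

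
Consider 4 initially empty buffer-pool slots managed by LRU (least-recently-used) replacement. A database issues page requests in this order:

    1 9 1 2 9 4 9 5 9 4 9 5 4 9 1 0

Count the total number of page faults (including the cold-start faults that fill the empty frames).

1 → fault, frames (1)
9 → fault, frames (1 9)
1 → hit
2 → fault, frames (9 1 2)
9 → hit
4 → fault, frames (1 2 9 4)
9 → hit
5 → fault, evict 1, frames (2 4 9 5)
9 → hit
4 → hit
9 → hit
5 → hit
4 → hit
9 → hit
1 → fault, evict 2, frames (5 4 9 1)
0 → fault, evict 5, frames (4 9 1 0)
Page faults: 7.

7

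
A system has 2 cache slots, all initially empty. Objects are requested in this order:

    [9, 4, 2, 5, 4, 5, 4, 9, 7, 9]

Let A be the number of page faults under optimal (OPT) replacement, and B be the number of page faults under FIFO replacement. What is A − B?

Under OPT: F F F F . . . F F . → 6 faults.
Under FIFO: F F F F F . . F F . → 7 faults.
A − B = 6 − 7 = -1.

-1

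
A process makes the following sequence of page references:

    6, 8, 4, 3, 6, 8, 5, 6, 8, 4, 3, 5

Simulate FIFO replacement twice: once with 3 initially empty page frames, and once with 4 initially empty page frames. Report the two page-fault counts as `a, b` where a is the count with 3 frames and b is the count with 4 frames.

9, 10

3 frames: F F F F F F F . . F F . → 9 faults.
4 frames: F F F F . . F F F F F F → 10 faults.
10 > 9: adding a frame increased faults — Belady's anomaly.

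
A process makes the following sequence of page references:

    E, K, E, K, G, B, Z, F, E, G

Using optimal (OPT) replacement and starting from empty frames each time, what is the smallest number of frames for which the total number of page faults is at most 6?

3

f=1: 10 faults
f=2: 7 faults
f=3: 6 faults
f=4: 6 faults
f=5: 6 faults
f=6: 6 faults
Smallest f with faults ≤ 6 is 3.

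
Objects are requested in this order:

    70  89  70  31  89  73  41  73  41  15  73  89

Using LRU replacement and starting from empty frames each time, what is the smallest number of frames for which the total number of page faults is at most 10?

f=1: 12 faults
f=2: 9 faults
f=3: 7 faults
f=4: 6 faults
f=5: 6 faults
f=6: 6 faults
Smallest f with faults ≤ 10 is 2.

2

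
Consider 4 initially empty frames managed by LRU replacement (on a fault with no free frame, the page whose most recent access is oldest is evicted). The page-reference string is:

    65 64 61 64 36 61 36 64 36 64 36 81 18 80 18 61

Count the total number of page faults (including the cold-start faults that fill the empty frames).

8

65 -> miss, frames (65)
64 -> miss, frames (65 64)
61 -> miss, frames (65 64 61)
64 -> hit
36 -> miss, frames (65 61 64 36)
61 -> hit
36 -> hit
64 -> hit
36 -> hit
64 -> hit
36 -> hit
81 -> miss, evict 65, frames (61 64 36 81)
18 -> miss, evict 61, frames (64 36 81 18)
80 -> miss, evict 64, frames (36 81 18 80)
18 -> hit
61 -> miss, evict 36, frames (81 80 18 61)
Page faults: 8.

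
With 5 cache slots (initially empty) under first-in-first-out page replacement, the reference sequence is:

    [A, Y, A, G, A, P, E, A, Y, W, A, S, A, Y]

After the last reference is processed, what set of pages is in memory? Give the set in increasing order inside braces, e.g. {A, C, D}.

A → fault, frames {A}
Y → fault, frames {A,Y}
A → hit
G → fault, frames {A,Y,G}
A → hit
P → fault, frames {A,Y,G,P}
E → fault, frames {A,Y,G,P,E}
A → hit
Y → hit
W → fault, evict A, frames {Y,G,P,E,W}
A → fault, evict Y, frames {G,P,E,W,A}
S → fault, evict G, frames {P,E,W,A,S}
A → hit
Y → fault, evict P, frames {E,W,A,S,Y}

{A, E, S, W, Y}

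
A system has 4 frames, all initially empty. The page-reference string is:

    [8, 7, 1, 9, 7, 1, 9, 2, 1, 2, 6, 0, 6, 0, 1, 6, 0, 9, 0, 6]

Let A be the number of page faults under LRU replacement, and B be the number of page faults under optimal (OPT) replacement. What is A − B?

Under LRU: F F F F . . . F . . F F . . . . . F . . → 8 faults.
Under OPT: F F F F . . . F . . F F . . . . . . . . → 7 faults.
A − B = 8 − 7 = 1.

1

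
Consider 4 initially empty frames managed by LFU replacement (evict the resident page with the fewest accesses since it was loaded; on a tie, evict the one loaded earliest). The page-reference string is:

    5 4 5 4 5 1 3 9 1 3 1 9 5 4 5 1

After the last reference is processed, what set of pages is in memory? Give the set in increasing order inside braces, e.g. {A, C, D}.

5: fault, frames [5]
4: fault, frames [5, 4]
5: hit
4: hit
5: hit
1: fault, frames [5, 4, 1]
3: fault, frames [5, 4, 1, 3]
9: fault, evict 1, frames [5, 4, 3, 9]
1: fault, evict 3, frames [5, 4, 9, 1]
3: fault, evict 9, frames [5, 4, 1, 3]
1: hit
9: fault, evict 3, frames [5, 4, 1, 9]
5: hit
4: hit
5: hit
1: hit

{1, 4, 5, 9}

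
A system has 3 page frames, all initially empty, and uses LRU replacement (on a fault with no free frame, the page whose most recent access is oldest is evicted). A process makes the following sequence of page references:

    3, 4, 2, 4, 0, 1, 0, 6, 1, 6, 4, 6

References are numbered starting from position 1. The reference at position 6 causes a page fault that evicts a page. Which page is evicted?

2

pos 1: 3: miss, frames [3]
pos 2: 4: miss, frames [3, 4]
pos 3: 2: miss, frames [3, 4, 2]
pos 4: 4: hit
pos 5: 0: miss, evict 3, frames [2, 4, 0]
pos 6: 1: miss, evict 2, frames [4, 0, 1]
At position 6, page 2 is evicted.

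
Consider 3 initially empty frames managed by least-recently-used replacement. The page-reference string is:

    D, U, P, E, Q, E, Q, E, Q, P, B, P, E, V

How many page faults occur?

8

D: miss, frames {D}
U: miss, frames {D,U}
P: miss, frames {D,U,P}
E: miss, evict D, frames {U,P,E}
Q: miss, evict U, frames {P,E,Q}
E: hit
Q: hit
E: hit
Q: hit
P: hit
B: miss, evict E, frames {Q,P,B}
P: hit
E: miss, evict Q, frames {B,P,E}
V: miss, evict B, frames {P,E,V}
Page faults: 8.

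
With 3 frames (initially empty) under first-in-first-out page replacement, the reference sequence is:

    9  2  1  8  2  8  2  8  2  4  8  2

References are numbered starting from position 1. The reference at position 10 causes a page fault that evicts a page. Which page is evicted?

2

pos 1: 9 → miss, frames (9)
pos 2: 2 → miss, frames (9 2)
pos 3: 1 → miss, frames (9 2 1)
pos 4: 8 → miss, evict 9, frames (2 1 8)
pos 5: 2 → hit
pos 6: 8 → hit
pos 7: 2 → hit
pos 8: 8 → hit
pos 9: 2 → hit
pos 10: 4 → miss, evict 2, frames (1 8 4)
At position 10, page 2 is evicted.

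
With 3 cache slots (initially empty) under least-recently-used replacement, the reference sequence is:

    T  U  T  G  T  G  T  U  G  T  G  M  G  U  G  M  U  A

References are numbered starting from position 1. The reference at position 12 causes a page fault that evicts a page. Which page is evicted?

pos 1: T -> fault, frames [T]
pos 2: U -> fault, frames [T, U]
pos 3: T -> hit
pos 4: G -> fault, frames [U, T, G]
pos 5: T -> hit
pos 6: G -> hit
pos 7: T -> hit
pos 8: U -> hit
pos 9: G -> hit
pos 10: T -> hit
pos 11: G -> hit
pos 12: M -> fault, evict U, frames [T, G, M]
At position 12, page U is evicted.

U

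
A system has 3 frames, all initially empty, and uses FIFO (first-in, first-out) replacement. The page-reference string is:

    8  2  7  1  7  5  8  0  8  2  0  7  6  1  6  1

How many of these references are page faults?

11

8: fault, frames [8]
2: fault, frames [8, 2]
7: fault, frames [8, 2, 7]
1: fault, evict 8, frames [2, 7, 1]
7: hit
5: fault, evict 2, frames [7, 1, 5]
8: fault, evict 7, frames [1, 5, 8]
0: fault, evict 1, frames [5, 8, 0]
8: hit
2: fault, evict 5, frames [8, 0, 2]
0: hit
7: fault, evict 8, frames [0, 2, 7]
6: fault, evict 0, frames [2, 7, 6]
1: fault, evict 2, frames [7, 6, 1]
6: hit
1: hit
Page faults: 11.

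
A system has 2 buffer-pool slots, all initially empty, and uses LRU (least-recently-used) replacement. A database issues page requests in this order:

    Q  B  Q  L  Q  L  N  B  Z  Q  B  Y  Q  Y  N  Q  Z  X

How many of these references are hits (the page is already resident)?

Q → fault, frames (Q)
B → fault, frames (Q B)
Q → hit
L → fault, evict B, frames (Q L)
Q → hit
L → hit
N → fault, evict Q, frames (L N)
B → fault, evict L, frames (N B)
Z → fault, evict N, frames (B Z)
Q → fault, evict B, frames (Z Q)
B → fault, evict Z, frames (Q B)
Y → fault, evict Q, frames (B Y)
Q → fault, evict B, frames (Y Q)
Y → hit
N → fault, evict Q, frames (Y N)
Q → fault, evict Y, frames (N Q)
Z → fault, evict N, frames (Q Z)
X → fault, evict Q, frames (Z X)
Hits: 4.

4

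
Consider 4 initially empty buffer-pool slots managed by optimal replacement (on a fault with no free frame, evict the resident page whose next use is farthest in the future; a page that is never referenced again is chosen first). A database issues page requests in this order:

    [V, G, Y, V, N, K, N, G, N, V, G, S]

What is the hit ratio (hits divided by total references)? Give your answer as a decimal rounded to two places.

0.50

V: fault, frames (V)
G: fault, frames (V G)
Y: fault, frames (V G Y)
V: hit
N: fault, frames (V G Y N)
K: fault, evict Y, frames (V G N K)
N: hit
G: hit
N: hit
V: hit
G: hit
S: fault, evict K, frames (V G N S)
Hits: 6 of 12 references → 6/12 = 0.5000.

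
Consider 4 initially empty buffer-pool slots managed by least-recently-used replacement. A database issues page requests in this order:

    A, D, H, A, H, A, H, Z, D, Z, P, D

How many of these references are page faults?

5

A: fault, frames [A]
D: fault, frames [A, D]
H: fault, frames [A, D, H]
A: hit
H: hit
A: hit
H: hit
Z: fault, frames [D, A, H, Z]
D: hit
Z: hit
P: fault, evict A, frames [H, D, Z, P]
D: hit
Page faults: 5.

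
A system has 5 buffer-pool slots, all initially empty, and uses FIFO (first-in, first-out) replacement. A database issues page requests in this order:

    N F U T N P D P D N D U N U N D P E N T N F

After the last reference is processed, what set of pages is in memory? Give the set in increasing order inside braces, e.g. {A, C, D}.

{D, E, F, N, P}

N: fault, frames (N)
F: fault, frames (N F)
U: fault, frames (N F U)
T: fault, frames (N F U T)
N: hit
P: fault, frames (N F U T P)
D: fault, evict N, frames (F U T P D)
P: hit
D: hit
N: fault, evict F, frames (U T P D N)
D: hit
U: hit
N: hit
U: hit
N: hit
D: hit
P: hit
E: fault, evict U, frames (T P D N E)
N: hit
T: hit
N: hit
F: fault, evict T, frames (P D N E F)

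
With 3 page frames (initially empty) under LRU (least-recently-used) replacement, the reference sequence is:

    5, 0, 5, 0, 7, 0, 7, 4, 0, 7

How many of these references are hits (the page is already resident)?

6

5 → miss, frames (5)
0 → miss, frames (5 0)
5 → hit
0 → hit
7 → miss, frames (5 0 7)
0 → hit
7 → hit
4 → miss, evict 5, frames (0 7 4)
0 → hit
7 → hit
Hits: 6.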